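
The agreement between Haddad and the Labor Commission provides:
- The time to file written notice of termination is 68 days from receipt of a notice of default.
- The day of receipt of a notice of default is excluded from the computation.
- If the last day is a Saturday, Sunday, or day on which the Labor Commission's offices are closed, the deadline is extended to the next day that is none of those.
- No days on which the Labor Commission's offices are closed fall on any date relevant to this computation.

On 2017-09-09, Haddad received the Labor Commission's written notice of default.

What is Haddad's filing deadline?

68 days after 2017-09-09 is November 16, 2017.
November 16, 2017 is a Thursday and not a day on which the Labor Commission's offices are closed, so no extension applies.

November 16, 2017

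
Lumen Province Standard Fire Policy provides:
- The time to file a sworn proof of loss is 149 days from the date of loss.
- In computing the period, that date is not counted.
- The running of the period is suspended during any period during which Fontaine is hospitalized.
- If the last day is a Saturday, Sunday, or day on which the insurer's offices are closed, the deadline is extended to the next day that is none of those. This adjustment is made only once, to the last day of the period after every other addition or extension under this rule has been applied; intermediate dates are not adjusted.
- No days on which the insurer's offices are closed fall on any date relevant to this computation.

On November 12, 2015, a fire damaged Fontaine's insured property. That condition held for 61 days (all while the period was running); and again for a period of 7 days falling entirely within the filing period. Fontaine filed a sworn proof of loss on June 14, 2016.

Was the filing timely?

Yes

149 days after November 12, 2015 is April 9, 2016.
Tolling adds 61 days: April 9, 2016 + 61 days = June 9, 2016.
Tolling adds 7 days: June 9, 2016 + 7 days = June 16, 2016.
June 16, 2016 is a Thursday and not a day on which the insurer's offices are closed, so no extension applies.
The deadline is June 16, 2016; the filing on June 14, 2016 is on or before that date.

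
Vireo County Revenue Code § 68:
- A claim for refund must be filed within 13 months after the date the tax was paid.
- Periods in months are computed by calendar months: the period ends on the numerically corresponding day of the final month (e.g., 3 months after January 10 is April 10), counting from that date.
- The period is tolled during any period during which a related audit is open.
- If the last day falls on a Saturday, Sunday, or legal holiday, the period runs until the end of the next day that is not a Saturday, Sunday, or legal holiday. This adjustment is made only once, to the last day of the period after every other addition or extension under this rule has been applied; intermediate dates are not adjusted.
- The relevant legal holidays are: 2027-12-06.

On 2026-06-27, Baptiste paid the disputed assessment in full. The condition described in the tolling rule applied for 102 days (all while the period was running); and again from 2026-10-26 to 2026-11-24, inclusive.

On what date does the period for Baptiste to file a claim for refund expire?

December 7, 2027

13 months after 2026-06-27 is July 27, 2027.
Tolling adds 102 days: July 27, 2027 + 102 days = November 6, 2027.
From October 26, 2026 through November 24, 2026 inclusive is 30 days; tolling adds 30 days: November 6, 2027 + 30 days = December 6, 2027.
December 6, 2027 is a listed holiday. The next qualifying day is December 7, 2027.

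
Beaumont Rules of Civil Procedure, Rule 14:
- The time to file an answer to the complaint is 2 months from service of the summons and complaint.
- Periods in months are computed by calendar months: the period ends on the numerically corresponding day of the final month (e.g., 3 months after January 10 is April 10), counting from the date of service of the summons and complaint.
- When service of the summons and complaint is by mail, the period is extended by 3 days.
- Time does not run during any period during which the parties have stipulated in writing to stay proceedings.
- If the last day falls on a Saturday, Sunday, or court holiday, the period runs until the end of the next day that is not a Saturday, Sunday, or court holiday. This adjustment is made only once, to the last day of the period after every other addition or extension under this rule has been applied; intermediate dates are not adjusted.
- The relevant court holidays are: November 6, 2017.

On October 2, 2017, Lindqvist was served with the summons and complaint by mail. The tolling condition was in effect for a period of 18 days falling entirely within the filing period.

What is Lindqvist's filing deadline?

2 months after October 2, 2017 is December 2, 2017.
Service was by mail, adding 3 days: December 2, 2017 + 3 days = December 5, 2017.
Tolling adds 18 days: December 5, 2017 + 18 days = December 23, 2017.
December 23, 2017 is Saturday; December 24, 2017 is Sunday. The next qualifying day is December 25, 2017.

December 25, 2017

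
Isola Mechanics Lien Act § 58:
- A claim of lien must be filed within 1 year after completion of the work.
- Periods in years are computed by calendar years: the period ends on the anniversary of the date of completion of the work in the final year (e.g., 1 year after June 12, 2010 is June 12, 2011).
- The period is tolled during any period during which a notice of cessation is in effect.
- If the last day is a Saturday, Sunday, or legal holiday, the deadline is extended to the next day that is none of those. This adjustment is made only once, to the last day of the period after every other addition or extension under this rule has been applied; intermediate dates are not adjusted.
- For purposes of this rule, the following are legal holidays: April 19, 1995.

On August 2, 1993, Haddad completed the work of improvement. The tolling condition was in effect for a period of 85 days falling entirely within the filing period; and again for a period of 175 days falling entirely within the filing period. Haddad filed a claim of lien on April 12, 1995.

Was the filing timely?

1 year after August 2, 1993 is August 2, 1994.
Tolling adds 85 days: August 2, 1994 + 85 days = October 26, 1994.
Tolling adds 175 days: October 26, 1994 + 175 days = April 19, 1995.
April 19, 1995 is a listed holiday. The next qualifying day is April 20, 1995.
The deadline is April 20, 1995; the filing on April 12, 1995 is on or before that date.

Yes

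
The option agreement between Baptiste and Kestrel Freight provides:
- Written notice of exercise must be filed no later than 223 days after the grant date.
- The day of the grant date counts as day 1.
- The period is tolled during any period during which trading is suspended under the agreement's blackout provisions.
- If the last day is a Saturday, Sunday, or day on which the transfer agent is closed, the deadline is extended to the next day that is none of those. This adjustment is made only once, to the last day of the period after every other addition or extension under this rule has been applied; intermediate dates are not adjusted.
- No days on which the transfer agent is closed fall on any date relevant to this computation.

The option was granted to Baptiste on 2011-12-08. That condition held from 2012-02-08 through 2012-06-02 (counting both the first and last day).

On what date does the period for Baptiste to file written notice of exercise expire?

Counting 2011-12-08 as day 1, day 223 is July 17, 2012.
From February 8, 2012 through June 2, 2012 inclusive is 116 days; tolling adds 116 days: July 17, 2012 + 116 days = November 10, 2012.
November 10, 2012 is Saturday; November 11, 2012 is Sunday. The next qualifying day is November 12, 2012.

November 12, 2012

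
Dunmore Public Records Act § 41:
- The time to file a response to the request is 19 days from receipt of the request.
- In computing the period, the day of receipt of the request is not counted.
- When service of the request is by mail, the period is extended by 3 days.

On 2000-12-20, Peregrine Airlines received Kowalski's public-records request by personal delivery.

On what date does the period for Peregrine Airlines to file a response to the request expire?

19 days after 2000-12-20 is January 8, 2001.
Service was not by mail, so no mail extension applies.

January 8, 2001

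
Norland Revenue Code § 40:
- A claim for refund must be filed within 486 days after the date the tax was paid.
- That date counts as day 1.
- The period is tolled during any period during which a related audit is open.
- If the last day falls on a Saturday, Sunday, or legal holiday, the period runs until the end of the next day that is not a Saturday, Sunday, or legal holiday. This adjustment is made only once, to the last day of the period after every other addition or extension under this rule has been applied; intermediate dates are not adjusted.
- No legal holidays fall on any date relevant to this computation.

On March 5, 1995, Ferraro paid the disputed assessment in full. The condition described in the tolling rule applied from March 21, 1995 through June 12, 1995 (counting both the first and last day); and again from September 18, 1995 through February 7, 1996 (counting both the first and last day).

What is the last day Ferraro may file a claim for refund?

Counting March 5, 1995 as day 1, day 486 is July 2, 1996.
From March 21, 1995 through June 12, 1995 inclusive is 84 days; tolling adds 84 days: July 2, 1996 + 84 days = September 24, 1996.
From September 18, 1995 through February 7, 1996 inclusive is 143 days; tolling adds 143 days: September 24, 1996 + 143 days = February 14, 1997.
February 14, 1997 is a Friday and not a legal holiday, so no extension applies.

February 14, 1997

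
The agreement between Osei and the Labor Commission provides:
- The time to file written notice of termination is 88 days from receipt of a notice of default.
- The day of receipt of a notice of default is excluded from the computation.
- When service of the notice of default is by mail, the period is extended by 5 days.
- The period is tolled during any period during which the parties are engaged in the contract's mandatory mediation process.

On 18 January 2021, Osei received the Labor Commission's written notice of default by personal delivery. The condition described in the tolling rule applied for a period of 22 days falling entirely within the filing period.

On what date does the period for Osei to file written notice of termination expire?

May 8, 2021

88 days after 18 January 2021 is April 16, 2021.
Service was not by mail, so no mail extension applies.
Tolling adds 22 days: April 16, 2021 + 22 days = May 8, 2021.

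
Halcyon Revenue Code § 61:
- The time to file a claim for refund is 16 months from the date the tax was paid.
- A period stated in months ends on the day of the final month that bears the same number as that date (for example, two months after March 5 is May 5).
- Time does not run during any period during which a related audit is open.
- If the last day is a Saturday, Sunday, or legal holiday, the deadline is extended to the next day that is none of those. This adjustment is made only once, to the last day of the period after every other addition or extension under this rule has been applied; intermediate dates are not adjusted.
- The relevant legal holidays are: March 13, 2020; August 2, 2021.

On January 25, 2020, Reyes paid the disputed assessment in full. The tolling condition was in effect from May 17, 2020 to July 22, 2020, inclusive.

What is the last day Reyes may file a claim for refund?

16 months after January 25, 2020 is May 25, 2021.
From May 17, 2020 through July 22, 2020 inclusive is 67 days; tolling adds 67 days: May 25, 2021 + 67 days = July 31, 2021.
July 31, 2021 is Saturday; August 1, 2021 is Sunday; August 2, 2021 is a listed holiday. The next qualifying day is August 3, 2021.

August 3, 2021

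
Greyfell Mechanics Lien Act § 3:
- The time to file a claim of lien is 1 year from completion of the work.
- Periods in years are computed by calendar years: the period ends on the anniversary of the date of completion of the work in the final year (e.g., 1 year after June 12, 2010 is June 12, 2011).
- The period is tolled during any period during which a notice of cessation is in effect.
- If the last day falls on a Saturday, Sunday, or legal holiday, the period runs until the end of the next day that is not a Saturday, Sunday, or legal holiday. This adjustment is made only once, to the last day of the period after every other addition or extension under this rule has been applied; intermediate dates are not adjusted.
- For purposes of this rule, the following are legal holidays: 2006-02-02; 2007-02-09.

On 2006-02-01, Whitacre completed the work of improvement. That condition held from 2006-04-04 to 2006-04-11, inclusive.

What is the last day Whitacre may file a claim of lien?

1 year after 2006-02-01 is February 1, 2007.
From April 4, 2006 through April 11, 2006 inclusive is 8 days; tolling adds 8 days: February 1, 2007 + 8 days = February 9, 2007.
February 9, 2007 is a listed holiday; February 10, 2007 is Saturday; February 11, 2007 is Sunday. The next qualifying day is February 12, 2007.

February 12, 2007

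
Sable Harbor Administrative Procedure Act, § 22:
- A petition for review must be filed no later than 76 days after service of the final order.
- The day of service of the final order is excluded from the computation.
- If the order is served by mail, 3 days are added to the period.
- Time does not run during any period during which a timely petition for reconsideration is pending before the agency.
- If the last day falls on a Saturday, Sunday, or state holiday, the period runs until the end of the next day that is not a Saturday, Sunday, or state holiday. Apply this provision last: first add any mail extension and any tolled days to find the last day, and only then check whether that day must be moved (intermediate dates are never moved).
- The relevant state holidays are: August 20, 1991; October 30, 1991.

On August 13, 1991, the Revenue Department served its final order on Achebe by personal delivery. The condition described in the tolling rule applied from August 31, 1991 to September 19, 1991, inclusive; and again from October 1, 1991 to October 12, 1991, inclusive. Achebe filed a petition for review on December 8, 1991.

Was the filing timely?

No

76 days after August 13, 1991 is October 28, 1991.
Service was not by mail, so no mail extension applies.
From August 31, 1991 through September 19, 1991 inclusive is 20 days; tolling adds 20 days: October 28, 1991 + 20 days = November 17, 1991.
From October 1, 1991 through October 12, 1991 inclusive is 12 days; tolling adds 12 days: November 17, 1991 + 12 days = November 29, 1991.
November 29, 1991 is a Friday and not a state holiday, so no extension applies.
The deadline is November 29, 1991; the filing on December 8, 1991 is after that date.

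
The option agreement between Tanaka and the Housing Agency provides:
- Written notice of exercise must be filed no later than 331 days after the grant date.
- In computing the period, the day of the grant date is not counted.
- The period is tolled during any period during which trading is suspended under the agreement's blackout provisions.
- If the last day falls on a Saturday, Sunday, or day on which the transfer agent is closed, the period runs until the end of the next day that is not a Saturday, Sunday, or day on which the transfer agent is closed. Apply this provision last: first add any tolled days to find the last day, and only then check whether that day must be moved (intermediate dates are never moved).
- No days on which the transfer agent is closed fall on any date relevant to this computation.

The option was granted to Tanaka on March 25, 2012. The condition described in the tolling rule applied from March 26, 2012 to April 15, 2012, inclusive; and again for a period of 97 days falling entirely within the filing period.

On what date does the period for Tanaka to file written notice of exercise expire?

331 days after March 25, 2012 is February 19, 2013.
From March 26, 2012 through April 15, 2012 inclusive is 21 days; tolling adds 21 days: February 19, 2013 + 21 days = March 12, 2013.
Tolling adds 97 days: March 12, 2013 + 97 days = June 17, 2013.
June 17, 2013 is a Monday and not a day on which the transfer agent is closed, so no extension applies.

June 17, 2013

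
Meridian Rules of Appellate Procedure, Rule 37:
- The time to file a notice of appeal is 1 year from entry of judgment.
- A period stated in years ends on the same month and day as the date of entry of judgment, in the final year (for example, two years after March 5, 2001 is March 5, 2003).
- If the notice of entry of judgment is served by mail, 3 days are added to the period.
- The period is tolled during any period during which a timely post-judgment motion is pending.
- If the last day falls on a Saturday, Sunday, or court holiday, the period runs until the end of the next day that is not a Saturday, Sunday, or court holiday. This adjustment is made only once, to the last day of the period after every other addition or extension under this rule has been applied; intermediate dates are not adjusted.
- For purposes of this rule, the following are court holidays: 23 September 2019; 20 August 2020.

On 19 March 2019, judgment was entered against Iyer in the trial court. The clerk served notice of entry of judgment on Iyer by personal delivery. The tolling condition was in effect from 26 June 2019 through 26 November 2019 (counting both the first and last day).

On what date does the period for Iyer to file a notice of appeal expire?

1 year after 19 March 2019 is March 19, 2020.
Service was not by mail, so no mail extension applies.
From June 26, 2019 through November 26, 2019 inclusive is 154 days; tolling adds 154 days: March 19, 2020 + 154 days = August 20, 2020.
August 20, 2020 is a listed holiday. The next qualifying day is August 21, 2020.

August 21, 2020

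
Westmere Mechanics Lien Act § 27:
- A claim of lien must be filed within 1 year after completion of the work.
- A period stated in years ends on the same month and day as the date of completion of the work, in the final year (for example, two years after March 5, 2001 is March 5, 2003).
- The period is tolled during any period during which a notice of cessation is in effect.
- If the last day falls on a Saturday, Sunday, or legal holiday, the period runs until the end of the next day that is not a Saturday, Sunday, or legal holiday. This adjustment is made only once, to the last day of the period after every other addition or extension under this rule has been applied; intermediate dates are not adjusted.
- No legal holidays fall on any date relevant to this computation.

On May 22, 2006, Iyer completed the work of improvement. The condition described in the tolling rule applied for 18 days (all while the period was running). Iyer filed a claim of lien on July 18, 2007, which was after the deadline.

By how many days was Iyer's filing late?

37 days

1 year after May 22, 2006 is May 22, 2007.
Tolling adds 18 days: May 22, 2007 + 18 days = June 9, 2007.
June 9, 2007 is Saturday; June 10, 2007 is Sunday. The next qualifying day is June 11, 2007.
The deadline is June 11, 2007; from June 11, 2007 to July 18, 2007 is 37 days.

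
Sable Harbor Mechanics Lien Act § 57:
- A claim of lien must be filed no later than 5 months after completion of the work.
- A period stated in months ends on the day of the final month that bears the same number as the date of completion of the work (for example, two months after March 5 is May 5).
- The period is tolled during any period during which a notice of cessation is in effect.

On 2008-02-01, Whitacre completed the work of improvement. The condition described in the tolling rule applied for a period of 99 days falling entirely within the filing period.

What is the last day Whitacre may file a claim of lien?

October 8, 2008

5 months after 2008-02-01 is July 1, 2008.
Tolling adds 99 days: July 1, 2008 + 99 days = October 8, 2008.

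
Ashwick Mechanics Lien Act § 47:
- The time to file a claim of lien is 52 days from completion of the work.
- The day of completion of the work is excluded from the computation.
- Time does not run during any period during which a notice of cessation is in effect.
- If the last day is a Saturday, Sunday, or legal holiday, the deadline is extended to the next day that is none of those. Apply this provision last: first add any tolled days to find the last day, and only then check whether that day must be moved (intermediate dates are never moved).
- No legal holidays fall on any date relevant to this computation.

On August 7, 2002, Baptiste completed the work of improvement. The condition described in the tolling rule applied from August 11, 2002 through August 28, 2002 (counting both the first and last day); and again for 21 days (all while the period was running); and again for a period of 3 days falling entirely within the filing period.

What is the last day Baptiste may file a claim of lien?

52 days after August 7, 2002 is September 28, 2002.
From August 11, 2002 through August 28, 2002 inclusive is 18 days; tolling adds 18 days: September 28, 2002 + 18 days = October 16, 2002.
Tolling adds 21 days: October 16, 2002 + 21 days = November 6, 2002.
Tolling adds 3 days: November 6, 2002 + 3 days = November 9, 2002.
November 9, 2002 is Saturday; November 10, 2002 is Sunday. The next qualifying day is November 11, 2002.

November 11, 2002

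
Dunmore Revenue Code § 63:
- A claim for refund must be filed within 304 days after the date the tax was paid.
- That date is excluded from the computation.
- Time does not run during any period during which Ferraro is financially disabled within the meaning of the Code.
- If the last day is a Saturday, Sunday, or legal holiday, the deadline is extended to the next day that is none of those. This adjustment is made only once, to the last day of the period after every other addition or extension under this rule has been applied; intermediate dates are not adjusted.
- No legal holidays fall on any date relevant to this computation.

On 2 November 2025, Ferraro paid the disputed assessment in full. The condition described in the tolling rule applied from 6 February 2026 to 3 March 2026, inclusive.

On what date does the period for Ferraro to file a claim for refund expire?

September 28, 2026

304 days after 2 November 2025 is September 2, 2026.
From February 6, 2026 through March 3, 2026 inclusive is 26 days; tolling adds 26 days: September 2, 2026 + 26 days = September 28, 2026.
September 28, 2026 is a Monday and not a legal holiday, so no extension applies.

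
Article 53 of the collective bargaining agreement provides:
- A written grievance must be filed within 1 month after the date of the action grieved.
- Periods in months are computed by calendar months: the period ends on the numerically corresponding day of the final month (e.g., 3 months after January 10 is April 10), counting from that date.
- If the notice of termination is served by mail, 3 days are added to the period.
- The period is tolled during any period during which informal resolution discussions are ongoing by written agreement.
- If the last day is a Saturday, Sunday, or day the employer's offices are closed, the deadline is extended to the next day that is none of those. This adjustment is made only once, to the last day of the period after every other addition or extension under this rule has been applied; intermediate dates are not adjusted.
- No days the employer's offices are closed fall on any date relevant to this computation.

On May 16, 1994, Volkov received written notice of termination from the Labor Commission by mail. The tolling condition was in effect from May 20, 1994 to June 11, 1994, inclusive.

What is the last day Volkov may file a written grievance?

1 month after May 16, 1994 is June 16, 1994.
Service was by mail, adding 3 days: June 16, 1994 + 3 days = June 19, 1994.
From May 20, 1994 through June 11, 1994 inclusive is 23 days; tolling adds 23 days: June 19, 1994 + 23 days = July 12, 1994.
July 12, 1994 is a Tuesday and not a day the employer's offices are closed, so no extension applies.

July 12, 1994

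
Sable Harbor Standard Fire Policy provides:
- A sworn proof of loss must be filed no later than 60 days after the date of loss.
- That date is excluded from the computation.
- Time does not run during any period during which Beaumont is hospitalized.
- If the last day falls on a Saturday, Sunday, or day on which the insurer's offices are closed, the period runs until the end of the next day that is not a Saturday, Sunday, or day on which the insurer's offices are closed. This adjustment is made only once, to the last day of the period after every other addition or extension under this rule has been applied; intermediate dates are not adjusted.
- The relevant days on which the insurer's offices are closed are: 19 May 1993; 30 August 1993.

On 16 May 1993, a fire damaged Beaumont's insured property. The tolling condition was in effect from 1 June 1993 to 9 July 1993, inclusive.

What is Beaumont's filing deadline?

August 23, 1993

60 days after 16 May 1993 is July 15, 1993.
From June 1, 1993 through July 9, 1993 inclusive is 39 days; tolling adds 39 days: July 15, 1993 + 39 days = August 23, 1993.
August 23, 1993 is a Monday and not a day on which the insurer's offices are closed, so no extension applies.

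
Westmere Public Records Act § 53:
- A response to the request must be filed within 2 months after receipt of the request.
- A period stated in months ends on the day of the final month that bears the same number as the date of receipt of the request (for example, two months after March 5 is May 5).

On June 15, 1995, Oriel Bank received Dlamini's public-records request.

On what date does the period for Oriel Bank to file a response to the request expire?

2 months after June 15, 1995 is August 15, 1995.

August 15, 1995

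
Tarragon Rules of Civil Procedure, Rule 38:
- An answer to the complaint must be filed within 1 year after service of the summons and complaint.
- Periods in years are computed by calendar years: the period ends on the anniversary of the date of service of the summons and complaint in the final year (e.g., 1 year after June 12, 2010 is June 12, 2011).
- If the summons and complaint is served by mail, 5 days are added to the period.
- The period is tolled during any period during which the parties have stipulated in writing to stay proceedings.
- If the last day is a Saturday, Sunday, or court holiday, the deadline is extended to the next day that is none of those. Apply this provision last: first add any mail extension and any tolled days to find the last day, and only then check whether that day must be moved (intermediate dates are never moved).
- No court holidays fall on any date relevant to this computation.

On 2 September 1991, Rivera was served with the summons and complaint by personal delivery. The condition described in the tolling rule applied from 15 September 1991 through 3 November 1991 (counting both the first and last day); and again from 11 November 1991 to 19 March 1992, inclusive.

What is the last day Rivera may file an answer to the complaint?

March 1, 1993

1 year after 2 September 1991 is September 2, 1992.
Service was not by mail, so no mail extension applies.
From September 15, 1991 through November 3, 1991 inclusive is 50 days; tolling adds 50 days: September 2, 1992 + 50 days = October 22, 1992.
From November 11, 1991 through March 19, 1992 inclusive is 130 days; tolling adds 130 days: October 22, 1992 + 130 days = March 1, 1993.
March 1, 1993 is a Monday and not a court holiday, so no extension applies.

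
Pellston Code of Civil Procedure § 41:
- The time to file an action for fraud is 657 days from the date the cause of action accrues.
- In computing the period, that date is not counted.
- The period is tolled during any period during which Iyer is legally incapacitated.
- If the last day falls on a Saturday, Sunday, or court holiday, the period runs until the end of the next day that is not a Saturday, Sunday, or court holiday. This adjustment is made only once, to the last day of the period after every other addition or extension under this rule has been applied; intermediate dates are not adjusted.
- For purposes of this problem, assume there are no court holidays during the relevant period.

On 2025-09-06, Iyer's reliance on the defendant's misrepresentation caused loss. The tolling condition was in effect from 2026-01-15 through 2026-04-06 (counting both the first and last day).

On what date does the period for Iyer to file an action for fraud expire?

657 days after 2025-09-06 is June 25, 2027.
From January 15, 2026 through April 6, 2026 inclusive is 82 days; tolling adds 82 days: June 25, 2027 + 82 days = September 15, 2027.
September 15, 2027 is a Wednesday and not a court holiday, so no extension applies.

September 15, 2027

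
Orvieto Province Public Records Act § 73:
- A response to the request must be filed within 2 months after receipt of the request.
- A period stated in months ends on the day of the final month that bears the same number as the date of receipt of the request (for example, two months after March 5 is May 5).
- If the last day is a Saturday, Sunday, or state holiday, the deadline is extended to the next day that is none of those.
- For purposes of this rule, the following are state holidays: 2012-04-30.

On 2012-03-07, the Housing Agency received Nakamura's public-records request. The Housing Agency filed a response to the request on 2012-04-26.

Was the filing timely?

2 months after 2012-03-07 is May 7, 2012.
May 7, 2012 is a Monday and not a state holiday, so no extension applies.
The deadline is May 7, 2012; the filing on April 26, 2012 is on or before that date.

Yes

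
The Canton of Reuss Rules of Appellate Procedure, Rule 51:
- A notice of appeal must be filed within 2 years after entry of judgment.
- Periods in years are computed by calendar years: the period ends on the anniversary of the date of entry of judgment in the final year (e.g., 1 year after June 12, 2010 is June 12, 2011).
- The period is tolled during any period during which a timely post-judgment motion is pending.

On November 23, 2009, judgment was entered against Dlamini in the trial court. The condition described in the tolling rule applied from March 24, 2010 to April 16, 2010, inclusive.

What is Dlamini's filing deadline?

December 17, 2011

2 years after November 23, 2009 is November 23, 2011.
From March 24, 2010 through April 16, 2010 inclusive is 24 days; tolling adds 24 days: November 23, 2011 + 24 days = December 17, 2011.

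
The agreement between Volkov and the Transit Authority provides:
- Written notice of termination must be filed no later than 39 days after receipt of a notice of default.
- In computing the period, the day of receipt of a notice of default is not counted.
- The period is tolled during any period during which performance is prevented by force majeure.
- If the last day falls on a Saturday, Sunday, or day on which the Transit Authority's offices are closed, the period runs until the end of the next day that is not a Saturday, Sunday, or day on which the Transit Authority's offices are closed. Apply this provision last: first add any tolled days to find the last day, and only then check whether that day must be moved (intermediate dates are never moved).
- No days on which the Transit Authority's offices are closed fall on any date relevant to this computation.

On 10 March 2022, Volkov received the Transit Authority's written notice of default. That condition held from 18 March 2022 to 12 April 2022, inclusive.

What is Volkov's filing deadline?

39 days after 10 March 2022 is April 18, 2022.
From March 18, 2022 through April 12, 2022 inclusive is 26 days; tolling adds 26 days: April 18, 2022 + 26 days = May 14, 2022.
May 14, 2022 is Saturday; May 15, 2022 is Sunday. The next qualifying day is May 16, 2022.

May 16, 2022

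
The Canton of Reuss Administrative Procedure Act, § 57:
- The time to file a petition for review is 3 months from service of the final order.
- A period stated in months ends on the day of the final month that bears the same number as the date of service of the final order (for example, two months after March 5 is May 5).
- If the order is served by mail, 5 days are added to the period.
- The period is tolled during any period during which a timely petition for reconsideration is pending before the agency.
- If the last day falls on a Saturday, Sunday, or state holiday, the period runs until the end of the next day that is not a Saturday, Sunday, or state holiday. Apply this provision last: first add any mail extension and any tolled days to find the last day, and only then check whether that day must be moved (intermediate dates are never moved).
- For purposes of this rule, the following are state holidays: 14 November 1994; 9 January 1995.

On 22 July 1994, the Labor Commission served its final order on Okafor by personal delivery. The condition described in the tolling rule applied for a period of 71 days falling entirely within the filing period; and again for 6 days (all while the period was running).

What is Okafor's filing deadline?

January 10, 1995

3 months after 22 July 1994 is October 22, 1994.
Service was not by mail, so no mail extension applies.
Tolling adds 71 days: October 22, 1994 + 71 days = January 1, 1995.
Tolling adds 6 days: January 1, 1995 + 6 days = January 7, 1995.
January 7, 1995 is Saturday; January 8, 1995 is Sunday; January 9, 1995 is a listed holiday. The next qualifying day is January 10, 1995.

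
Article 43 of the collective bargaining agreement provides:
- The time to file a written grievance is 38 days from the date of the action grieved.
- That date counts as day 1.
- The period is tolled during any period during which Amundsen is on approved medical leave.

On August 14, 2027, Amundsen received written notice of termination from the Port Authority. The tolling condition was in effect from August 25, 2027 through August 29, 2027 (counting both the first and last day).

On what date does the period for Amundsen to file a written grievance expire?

September 25, 2027

Counting August 14, 2027 as day 1, day 38 is September 20, 2027.
From August 25, 2027 through August 29, 2027 inclusive is 5 days; tolling adds 5 days: September 20, 2027 + 5 days = September 25, 2027.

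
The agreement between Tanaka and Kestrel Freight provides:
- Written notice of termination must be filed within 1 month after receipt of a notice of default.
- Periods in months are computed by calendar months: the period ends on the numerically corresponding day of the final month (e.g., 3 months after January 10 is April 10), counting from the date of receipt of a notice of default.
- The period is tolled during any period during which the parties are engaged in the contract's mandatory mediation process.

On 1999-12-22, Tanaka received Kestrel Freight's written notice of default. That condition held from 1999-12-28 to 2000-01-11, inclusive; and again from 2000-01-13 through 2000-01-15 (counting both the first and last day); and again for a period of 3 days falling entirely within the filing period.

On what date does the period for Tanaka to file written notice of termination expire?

February 12, 2000

1 month after 1999-12-22 is January 22, 2000.
From December 28, 1999 through January 11, 2000 inclusive is 15 days; tolling adds 15 days: January 22, 2000 + 15 days = February 6, 2000.
From January 13, 2000 through January 15, 2000 inclusive is 3 days; tolling adds 3 days: February 6, 2000 + 3 days = February 9, 2000.
Tolling adds 3 days: February 9, 2000 + 3 days = February 12, 2000.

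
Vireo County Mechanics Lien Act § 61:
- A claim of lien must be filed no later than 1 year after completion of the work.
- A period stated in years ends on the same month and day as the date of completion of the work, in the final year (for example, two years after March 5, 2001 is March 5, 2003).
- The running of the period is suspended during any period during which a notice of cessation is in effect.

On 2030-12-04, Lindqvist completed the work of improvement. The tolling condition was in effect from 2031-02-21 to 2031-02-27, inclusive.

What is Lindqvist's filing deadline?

1 year after 2030-12-04 is December 4, 2031.
From February 21, 2031 through February 27, 2031 inclusive is 7 days; tolling adds 7 days: December 4, 2031 + 7 days = December 11, 2031.

December 11, 2031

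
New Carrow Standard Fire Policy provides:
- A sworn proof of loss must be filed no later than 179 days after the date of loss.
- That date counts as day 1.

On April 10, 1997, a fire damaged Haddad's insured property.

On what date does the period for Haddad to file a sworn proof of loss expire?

October 5, 1997

Counting April 10, 1997 as day 1, day 179 is October 5, 1997.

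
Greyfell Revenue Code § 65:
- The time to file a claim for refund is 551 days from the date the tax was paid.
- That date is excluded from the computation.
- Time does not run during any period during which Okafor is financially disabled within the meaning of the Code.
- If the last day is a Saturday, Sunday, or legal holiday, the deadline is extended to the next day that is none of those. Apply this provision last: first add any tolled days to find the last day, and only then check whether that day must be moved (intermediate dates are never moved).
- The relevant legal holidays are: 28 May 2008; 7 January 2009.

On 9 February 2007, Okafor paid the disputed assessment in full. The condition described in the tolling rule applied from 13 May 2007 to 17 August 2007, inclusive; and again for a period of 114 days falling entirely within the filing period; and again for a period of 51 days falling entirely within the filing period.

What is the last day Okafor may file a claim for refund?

551 days after 9 February 2007 is August 13, 2008.
From May 13, 2007 through August 17, 2007 inclusive is 97 days; tolling adds 97 days: August 13, 2008 + 97 days = November 18, 2008.
Tolling adds 114 days: November 18, 2008 + 114 days = March 12, 2009.
Tolling adds 51 days: March 12, 2009 + 51 days = May 2, 2009.
May 2, 2009 is Saturday; May 3, 2009 is Sunday. The next qualifying day is May 4, 2009.

May 4, 2009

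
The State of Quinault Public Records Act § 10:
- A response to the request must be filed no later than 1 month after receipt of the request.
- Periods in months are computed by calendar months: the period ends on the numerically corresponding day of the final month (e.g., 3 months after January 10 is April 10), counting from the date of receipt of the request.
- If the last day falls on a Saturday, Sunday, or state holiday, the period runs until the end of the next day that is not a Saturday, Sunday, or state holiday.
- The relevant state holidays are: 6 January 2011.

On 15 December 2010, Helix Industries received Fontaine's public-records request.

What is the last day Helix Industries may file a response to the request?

January 17, 2011

1 month after 15 December 2010 is January 15, 2011.
January 15, 2011 is Saturday; January 16, 2011 is Sunday. The next qualifying day is January 17, 2011.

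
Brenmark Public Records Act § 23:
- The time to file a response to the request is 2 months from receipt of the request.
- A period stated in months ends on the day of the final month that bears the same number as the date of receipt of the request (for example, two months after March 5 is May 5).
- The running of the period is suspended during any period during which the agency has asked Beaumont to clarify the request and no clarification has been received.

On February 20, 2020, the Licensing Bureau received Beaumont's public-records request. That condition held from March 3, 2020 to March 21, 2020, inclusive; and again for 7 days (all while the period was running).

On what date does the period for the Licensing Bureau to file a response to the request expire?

May 16, 2020

2 months after February 20, 2020 is April 20, 2020.
From March 3, 2020 through March 21, 2020 inclusive is 19 days; tolling adds 19 days: April 20, 2020 + 19 days = May 9, 2020.
Tolling adds 7 days: May 9, 2020 + 7 days = May 16, 2020.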